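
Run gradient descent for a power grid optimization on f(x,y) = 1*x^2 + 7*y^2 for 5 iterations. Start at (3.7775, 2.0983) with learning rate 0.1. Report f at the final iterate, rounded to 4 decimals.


Gradient descent on f(x,y) = 1*x^2 + 7*y^2.
Starting point: (3.7775, 2.0983), alpha = 0.1
Step 1: grad_x = 2*1*3.7775 = 7.555, grad_y = 2*7*2.0983 = 29.3762
  x_1 = 3.7775 - 0.1*7.555 = 3.022
  y_1 = 2.0983 - 0.1*29.3762 = -0.8393
Step 2: grad_x = 2*1*3.022 = 6.044, grad_y = 2*7*-0.8393 = -11.7505
  x_2 = 3.022 - 0.1*6.044 = 2.4176
  y_2 = -0.8393 - 0.1*-11.7505 = 0.3357
Step 3: grad_x = 2*1*2.4176 = 4.8352, grad_y = 2*7*0.3357 = 4.7002
  x_3 = 2.4176 - 0.1*4.8352 = 1.9341
  y_3 = 0.3357 - 0.1*4.7002 = -0.1343
Step 4: grad_x = 2*1*1.9341 = 3.8682, grad_y = 2*7*-0.1343 = -1.8801
  x_4 = 1.9341 - 0.1*3.8682 = 1.5473
  y_4 = -0.1343 - 0.1*-1.8801 = 0.0537
Step 5: grad_x = 2*1*1.5473 = 3.0945, grad_y = 2*7*0.0537 = 0.752
  x_5 = 1.5473 - 0.1*3.0945 = 1.2378
  y_5 = 0.0537 - 0.1*0.752 = -0.0215
f(1.2378, -0.0215) = 1*1.2378^2 + 7*(-0.0215)^2 = 1.5354


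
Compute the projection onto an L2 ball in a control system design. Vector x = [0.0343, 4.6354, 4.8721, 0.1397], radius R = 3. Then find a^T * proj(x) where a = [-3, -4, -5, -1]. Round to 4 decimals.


Step 1: Compute ||x|| (intermediates to 6 decimals).
||x|| = sqrt(0.0343^2 + 4.6354^2 + 4.8721^2 + 0.1397^2) = 6.726439
Step 2: Project.
Since ||x|| > R, scale = R/||x|| = 3/6.726439 = 0.446001, proj(x) = scale * x
proj(x) = [0.015298, 2.067393, 2.172961, 0.062306]
Step 3: Dot product.
a^T * proj(x) = -3*0.015298 - 4*2.067393 - 5*2.172961 - 1*0.062306 = -19.2426


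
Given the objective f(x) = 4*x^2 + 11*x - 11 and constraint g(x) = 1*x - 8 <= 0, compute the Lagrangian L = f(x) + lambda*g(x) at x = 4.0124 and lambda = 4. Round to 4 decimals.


Step 1: Evaluate f(x).
f(4.0124) = 4*4.0124^2 + 11*4.0124 - 11 = 97.5338
Step 2: Evaluate g(x).
g(4.0124) = 1*4.0124 - 8 = -3.9876
Step 3: Compute Lagrangian.
L = 97.5338 + 4*-3.9876 = 81.5834


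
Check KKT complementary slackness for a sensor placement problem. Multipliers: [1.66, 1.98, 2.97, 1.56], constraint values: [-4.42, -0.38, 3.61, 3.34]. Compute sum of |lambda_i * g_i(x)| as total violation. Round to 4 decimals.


KKT complementary slackness check:
lambda_1 * g_1 = 1.66 * -4.42 = -7.3372
lambda_2 * g_2 = 1.98 * -0.38 = -0.7524
lambda_3 * g_3 = 2.97 * 3.61 = 10.7217
lambda_4 * g_4 = 1.56 * 3.34 = 5.2104
Total violation = 7.3372 + 0.7524 + 10.7217 + 5.2104 = 24.0217


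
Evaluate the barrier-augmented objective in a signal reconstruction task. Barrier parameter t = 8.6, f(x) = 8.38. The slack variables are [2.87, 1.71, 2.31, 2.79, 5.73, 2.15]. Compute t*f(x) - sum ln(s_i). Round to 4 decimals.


Step 1: Compute log-barrier.
ln values: [1.0543, 0.5365, 0.8372, 1.026, 1.7457, 0.7655]
phi = -(1.0543 + 0.5365 + 0.8372 + 1.026 + 1.7457 + 0.7655) = -5.9653
Step 2: Compute augmented objective.
t*f(x) = 8.6*8.38 = 72.068
Total = 72.068 - 5.9653 = 66.1027


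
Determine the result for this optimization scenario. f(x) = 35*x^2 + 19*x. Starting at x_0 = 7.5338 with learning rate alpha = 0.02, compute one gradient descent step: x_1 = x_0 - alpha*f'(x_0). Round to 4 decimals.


We compute the gradient at x_0 and apply the update.
f'(x) = 70*x + 19
f'(7.5338) = 70*7.5338 + 19 = 546.366
x_1 = 7.5338 - 0.02*546.366 = -3.3935


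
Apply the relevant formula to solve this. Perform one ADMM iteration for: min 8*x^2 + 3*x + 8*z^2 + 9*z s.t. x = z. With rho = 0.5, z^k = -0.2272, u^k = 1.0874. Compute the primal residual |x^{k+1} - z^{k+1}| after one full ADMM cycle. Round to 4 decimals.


ADMM iteration with rho = 0.5, z^k = -0.2272, u^k = 1.0874
Step 1: x-update.
Minimize 8*x^2 + 3*x + (0.5/2)*(x + 0.2272 + 1.0874)^2
FOC: (2*8 + 0.5)*x = -3 + 0.5*(-0.2272 - 1.0874)
x^{k+1} = -0.2217
Step 2: z-update.
Minimize 8*z^2 + 9*z + (0.5/2)*(-0.2217 - z + 1.0874)^2
FOC: (2*8 + 0.5)*z = -9 + 0.5*(-0.2217 + 1.0874)
z^{k+1} = -0.5192
Step 3: u-update.
u^{k+1} = 1.0874 - 0.2217 + 0.5192 = 1.385
Step 4: Primal residual = |-0.2217 + 0.5192| = 0.2976


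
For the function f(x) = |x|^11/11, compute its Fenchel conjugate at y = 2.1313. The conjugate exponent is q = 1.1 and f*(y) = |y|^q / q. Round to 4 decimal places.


The conjugate exponent q satisfies 1/p + 1/q = 1.
p = 11, so q = 11/(11 - 1) = 1.1
|y|^q = 2.1313^1.1 = 2.2988
f*(2.1313) = 2.2988 / 1.1 = 2.0899


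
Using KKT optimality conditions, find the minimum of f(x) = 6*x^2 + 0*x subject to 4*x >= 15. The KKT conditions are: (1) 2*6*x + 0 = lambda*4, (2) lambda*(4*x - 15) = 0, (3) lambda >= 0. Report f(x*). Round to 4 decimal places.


Step 1: Try lambda = 0 (constraint inactive).
x_unc = 0/(2*6) = 0.0
Check: 4*0.0 = 0.0 < 15 -- violated!
Step 2: Constraint must be active: 4*x = 15
x* = 15/4 = 3.75
lambda = (2*6*3.75 + 0)/4 = 11.25
Step 3: Compute optimal value.
f(x*) = 6*3.75^2 + 0*3.75 = 84.375


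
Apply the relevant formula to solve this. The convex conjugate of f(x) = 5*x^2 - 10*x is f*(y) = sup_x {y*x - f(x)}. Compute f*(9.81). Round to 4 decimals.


f*(y) = sup_x {y*x - a*x^2 - b*x} = sup_x {(y-b)*x - a*x^2}
FOC: (y - b) - 2a*x = 0 => x* = (y - b)/(2a)
x* = (9.81 + 10)/(2*5) = 1.981
f*(9.81) = (y-b)^2/(4a) = (9.81 + 10)^2/(4*5)
= 392.4361/20 = 19.6218


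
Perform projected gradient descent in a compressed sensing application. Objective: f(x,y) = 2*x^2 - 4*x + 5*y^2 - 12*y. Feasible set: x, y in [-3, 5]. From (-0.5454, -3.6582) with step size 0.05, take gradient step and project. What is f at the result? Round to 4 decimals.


Step 1: Compute gradient at (-0.5454, -3.6582).
grad_x = 2*2*-0.5454 - 4 = -6.1816
grad_y = 2*5*-3.6582 - 12 = -48.582
Step 2: Gradient step.
x_raw = -0.5454 - 0.05*-6.1816 = -0.2363
y_raw = -3.6582 - 0.05*-48.582 = -1.2291
Step 3: Project onto [-3, 5].
x_proj = clip(-0.2363) = -0.2363
y_proj = clip(-1.2291) = -1.2291
Step 4: Evaluate f.
f(-0.2363, -1.2291) = 23.3596


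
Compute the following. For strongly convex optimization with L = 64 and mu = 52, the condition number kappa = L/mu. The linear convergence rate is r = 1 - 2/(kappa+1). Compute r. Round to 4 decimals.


Step 1: Compute the condition number.
kappa = L/mu = 64/52 = 1.2308
Step 2: Compute the convergence rate.
r = 1 - 2/(kappa + 1) = 1 - 2*mu/(L + mu) = (L - mu)/(L + mu) = 12/116 = 0.1034


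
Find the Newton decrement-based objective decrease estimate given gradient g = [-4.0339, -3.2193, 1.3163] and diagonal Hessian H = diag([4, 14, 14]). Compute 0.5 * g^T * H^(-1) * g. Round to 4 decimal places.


Step 1: H is diagonal, so H^(-1) * g = [-1.0085, -0.23, 0.094].
Step 2: g^T H^(-1) g = sum_i g_i^2 / H_ii
  = (-4.0339)^2/4 + (-3.2193)^2/14 + (1.3163)^2/14
  = 4.0681 + 0.7403 + 0.1238 = 4.9321
Step 3: Objective decrease = 0.5 * g^T H^(-1) g = 2.4661


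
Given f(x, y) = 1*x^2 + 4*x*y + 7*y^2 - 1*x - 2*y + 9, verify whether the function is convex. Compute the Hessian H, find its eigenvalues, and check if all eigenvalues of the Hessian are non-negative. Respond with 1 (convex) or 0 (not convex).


The Hessian of f(x,y) = 1*x^2 + 4*x*y + 7*y^2 - 1*x - 2*y + 9 is:
H = [[2, 4], [4, 14]]
Trace = 2 + 14 = 16
Determinant = 2*14 - (4)^2 = 12
Discriminant = (16)^2 - 4*12 = 208.0
Eigenvalues: lambda_1 = 0.7889, lambda_2 = 15.2111
The function is convex.

1


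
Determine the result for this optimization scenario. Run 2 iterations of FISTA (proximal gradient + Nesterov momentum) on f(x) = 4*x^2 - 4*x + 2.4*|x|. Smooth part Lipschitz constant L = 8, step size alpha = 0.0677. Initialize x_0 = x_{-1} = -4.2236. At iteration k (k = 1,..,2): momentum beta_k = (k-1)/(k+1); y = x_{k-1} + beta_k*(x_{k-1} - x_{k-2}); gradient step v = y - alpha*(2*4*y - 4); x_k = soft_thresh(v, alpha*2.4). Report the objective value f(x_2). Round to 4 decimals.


FISTA on f(x) = 4*x^2 - 4*x + 2.4*|x|
L = 8, alpha = 0.0677
Iteration 1: beta = 0.0, y = -4.2236 + 0.0*(-4.2236 + 4.2236) = -4.2236
  grad(y) = -37.7888, v = y - alpha*grad = -1.6653
  prox(v) = soft_thresh(-1.6653, 0.1625) = -1.5028
Iteration 2: beta = 0.3333, y = -1.5028 + 0.3333*(-1.5028 + 4.2236) = -0.5959
  grad(y) = -8.7671, v = y - alpha*grad = -0.0024
  prox(v) = soft_thresh(-0.0024, 0.1625) = 0.0
f(x_2) = 4*0.0^2 - 4*0.0 + 2.4*|0.0| = 0.0


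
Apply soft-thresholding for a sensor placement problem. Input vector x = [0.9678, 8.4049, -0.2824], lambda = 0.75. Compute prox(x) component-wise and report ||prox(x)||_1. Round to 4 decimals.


Soft-thresholding with lambda = 0.75:
prox(0.9678) = sign(0.9678)*max(|0.9678| - 0.75, 0) = 0.2178
prox(8.4049) = sign(8.4049)*max(|8.4049| - 0.75, 0) = 7.6549
prox(-0.2824) = sign(-0.2824)*max(|-0.2824| - 0.75, 0) = 0.0
prox(x) = [0.2178, 7.6549, 0.0]
||prox(x)||_1 = 0.2178 + 7.6549 + 0.0 = 7.8727


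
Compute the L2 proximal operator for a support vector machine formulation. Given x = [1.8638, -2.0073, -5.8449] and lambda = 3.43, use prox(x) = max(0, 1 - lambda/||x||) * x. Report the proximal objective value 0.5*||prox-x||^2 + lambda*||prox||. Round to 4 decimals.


Step 1: Compute ||x||.
||x|| = 6.4549
Step 2: Compute scaling factor.
scale = max(0, 1 - 3.43/6.4549) = 0.4686
Step 3: prox(x) = [0.8734, -0.9407, -2.739]
||prox(x)|| = 3.0249
Step 4: Proximal objective.
0.5*||prox-x||^2 = 5.8825
lambda*||prox|| = 10.3754
Total = 16.2579


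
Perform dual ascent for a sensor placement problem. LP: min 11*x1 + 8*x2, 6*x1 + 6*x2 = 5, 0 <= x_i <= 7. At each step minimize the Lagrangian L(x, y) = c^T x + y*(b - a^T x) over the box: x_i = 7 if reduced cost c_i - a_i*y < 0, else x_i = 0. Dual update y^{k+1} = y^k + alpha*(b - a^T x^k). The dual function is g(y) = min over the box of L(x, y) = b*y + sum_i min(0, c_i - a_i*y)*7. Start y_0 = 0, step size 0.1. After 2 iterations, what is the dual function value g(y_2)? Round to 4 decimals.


Dual ascent for LP: min 11*x1 + 8*x2, 6*x1 + 6*x2 = 5, 0 <= x_i <= 7
Step 1: y^k = 0.0, reduced costs: (11.0, 8.0)
  x^k = (0.0, 0.0), subgradient = b - a^T x = 5.0
  y^{k+1} = 0.0 + 0.1*5.0 = 0.5
Step 2: y^k = 0.5, reduced costs: (8.0, 5.0)
  x^k = (0.0, 0.0), subgradient = b - a^T x = 5.0
  y^{k+1} = 0.5 + 0.1*5.0 = 1.0
Dual objective at y_2 = 1.0: reduced costs (5.0, 2.0), box minimizer x = (0.0, 0.0)
g(y_2) = b*y + (c1 - a1*y)*x1 + (c2 - a2*y)*x2 = 5*1.0 + 5.0*0.0 + 2.0*0.0 = 5.0 + 0.0 + 0.0 = 5.0


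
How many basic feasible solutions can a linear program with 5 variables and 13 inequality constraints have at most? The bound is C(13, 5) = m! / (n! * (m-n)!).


Each vertex corresponds to some choice of n active constraints out of m, so the number of vertices is at most C(m, n) = m! / (n!(m-n)!).
m = 13, n = 5
Numerator: 13 * 12 * 11 * 10 * 9
Denominator: 5! = 120
C(13, 5) = 1287


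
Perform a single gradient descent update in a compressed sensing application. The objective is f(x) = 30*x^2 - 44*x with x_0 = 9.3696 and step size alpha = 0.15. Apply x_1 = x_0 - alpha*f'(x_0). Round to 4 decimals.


We compute the gradient at x_0 and apply the update.
f'(x) = 60*x - 44
f'(9.3696) = 60*9.3696 - 44 = 518.176
x_1 = 9.3696 - 0.15*518.176 = -68.3568


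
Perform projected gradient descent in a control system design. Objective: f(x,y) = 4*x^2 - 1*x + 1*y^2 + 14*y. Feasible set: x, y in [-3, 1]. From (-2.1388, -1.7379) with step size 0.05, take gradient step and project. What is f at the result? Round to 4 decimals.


Step 1: Compute gradient at (-2.1388, -1.7379).
grad_x = 2*4*-2.1388 - 1 = -18.1104
grad_y = 2*1*-1.7379 + 14 = 10.5242
Step 2: Gradient step.
x_raw = -2.1388 - 0.05*-18.1104 = -1.2333
y_raw = -1.7379 - 0.05*10.5242 = -2.2641
Step 3: Project onto [-3, 1].
x_proj = clip(-1.2333) = -1.2333
y_proj = clip(-2.2641) = -2.2641
Step 4: Evaluate f.
f(-1.2333, -2.2641) = -19.2541


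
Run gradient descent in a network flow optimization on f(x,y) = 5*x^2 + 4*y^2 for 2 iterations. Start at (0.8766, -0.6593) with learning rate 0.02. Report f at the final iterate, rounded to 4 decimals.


Gradient descent on f(x,y) = 5*x^2 + 4*y^2.
Starting point: (0.8766, -0.6593), alpha = 0.02
Step 1: grad_x = 2*5*0.8766 = 8.766, grad_y = 2*4*-0.6593 = -5.2744
  x_1 = 0.8766 - 0.02*8.766 = 0.7013
  y_1 = -0.6593 - 0.02*-5.2744 = -0.5538
Step 2: grad_x = 2*5*0.7013 = 7.0128, grad_y = 2*4*-0.5538 = -4.4305
  x_2 = 0.7013 - 0.02*7.0128 = 0.561
  y_2 = -0.5538 - 0.02*-4.4305 = -0.4652
f(0.561, -0.4652) = 5*0.561^2 + 4*(-0.4652)^2 = 2.4394


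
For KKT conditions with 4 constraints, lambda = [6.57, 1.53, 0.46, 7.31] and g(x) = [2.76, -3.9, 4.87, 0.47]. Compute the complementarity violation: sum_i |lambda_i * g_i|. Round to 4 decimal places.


KKT complementary slackness check:
lambda_1 * g_1 = 6.57 * 2.76 = 18.1332
lambda_2 * g_2 = 1.53 * -3.9 = -5.967
lambda_3 * g_3 = 0.46 * 4.87 = 2.2402
lambda_4 * g_4 = 7.31 * 0.47 = 3.4357
Total violation = 18.1332 + 5.967 + 2.2402 + 3.4357 = 29.7761


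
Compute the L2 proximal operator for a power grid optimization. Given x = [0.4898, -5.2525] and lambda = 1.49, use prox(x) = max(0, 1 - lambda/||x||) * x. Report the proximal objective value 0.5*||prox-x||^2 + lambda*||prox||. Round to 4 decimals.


Step 1: Compute ||x||.
||x|| = 5.2753
Step 2: Compute scaling factor.
scale = max(0, 1 - 1.49/5.2753) = 0.7176
Step 3: prox(x) = [0.3515, -3.7689]
||prox(x)|| = 3.7853
Step 4: Proximal objective.
0.5*||prox-x||^2 = 1.1101
lambda*||prox|| = 5.6401
Total = 6.7501


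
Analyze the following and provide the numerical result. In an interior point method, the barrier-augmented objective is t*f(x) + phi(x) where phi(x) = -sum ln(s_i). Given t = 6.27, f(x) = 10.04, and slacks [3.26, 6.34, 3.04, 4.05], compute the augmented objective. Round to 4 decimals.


Step 1: Compute log-barrier.
ln values: [1.1817, 1.8469, 1.1119, 1.3987]
phi = -(1.1817 + 1.8469 + 1.1119 + 1.3987) = -5.5392
Step 2: Compute augmented objective.
t*f(x) = 6.27*10.04 = 62.9508
Total = 62.9508 - 5.5392 = 57.4116


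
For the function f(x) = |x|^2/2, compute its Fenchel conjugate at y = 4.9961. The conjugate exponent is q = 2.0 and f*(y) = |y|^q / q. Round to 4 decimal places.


The conjugate exponent q satisfies 1/p + 1/q = 1.
p = 2, so q = 2/(2 - 1) = 2.0
|y|^q = 4.9961^2.0 = 24.961
f*(4.9961) = 24.961 / 2.0 = 12.4805


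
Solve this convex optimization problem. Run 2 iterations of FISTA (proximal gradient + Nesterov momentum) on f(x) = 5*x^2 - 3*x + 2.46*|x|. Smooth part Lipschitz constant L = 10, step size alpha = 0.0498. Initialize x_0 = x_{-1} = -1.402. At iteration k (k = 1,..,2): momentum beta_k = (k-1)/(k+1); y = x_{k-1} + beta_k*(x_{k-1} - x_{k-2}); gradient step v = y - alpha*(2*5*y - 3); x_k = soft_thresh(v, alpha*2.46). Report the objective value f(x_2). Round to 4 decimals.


FISTA on f(x) = 5*x^2 - 3*x + 2.46*|x|
L = 10, alpha = 0.0498
Iteration 1: beta = 0.0, y = -1.402 + 0.0*(-1.402 + 1.402) = -1.402
  grad(y) = -17.02, v = y - alpha*grad = -0.5544
  prox(v) = soft_thresh(-0.5544, 0.1225) = -0.4319
Iteration 2: beta = 0.3333, y = -0.4319 + 0.3333*(-0.4319 + 1.402) = -0.1085
  grad(y) = -4.0853, v = y - alpha*grad = 0.0949
  prox(v) = soft_thresh(0.0949, 0.1225) = 0.0
f(x_2) = 5*0.0^2 - 3*0.0 + 2.46*|0.0| = 0.0


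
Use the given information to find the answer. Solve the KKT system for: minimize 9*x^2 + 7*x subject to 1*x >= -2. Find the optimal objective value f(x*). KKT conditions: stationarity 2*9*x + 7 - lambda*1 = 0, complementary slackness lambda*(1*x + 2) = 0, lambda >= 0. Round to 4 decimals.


Step 1: Try lambda = 0 (constraint inactive).
Stationarity: 2*9*x + 7 = 0
x* = -7/(2*9) = -7/18 = -0.3889 (rounded; the exact value -7/18 is used below)
Check constraint: 1*-0.3889 = -0.3889 >= -2 -- satisfied.
Step 2: Compute optimal value.
f(x*) = 9*(-7/18)^2 + 7*(-7/18) = -1.3611


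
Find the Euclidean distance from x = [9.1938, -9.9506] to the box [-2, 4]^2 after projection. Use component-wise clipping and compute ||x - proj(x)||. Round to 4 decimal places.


Project each component onto [-2, 4].
clip(9.1938) = 4.0, clip(-9.9506) = -2.0
Projection = [4.0, -2.0]
Squared diffs: [26.9756, 63.212]
Distance = sqrt(90.1876) = 9.4967


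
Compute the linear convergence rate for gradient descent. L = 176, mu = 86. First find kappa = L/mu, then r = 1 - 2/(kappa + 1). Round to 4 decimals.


Step 1: Compute the condition number.
kappa = L/mu = 176/86 = 2.0465
Step 2: Compute the convergence rate.
r = 1 - 2/(kappa + 1) = 1 - 2*mu/(L + mu) = (L - mu)/(L + mu) = 90/262 = 0.3435


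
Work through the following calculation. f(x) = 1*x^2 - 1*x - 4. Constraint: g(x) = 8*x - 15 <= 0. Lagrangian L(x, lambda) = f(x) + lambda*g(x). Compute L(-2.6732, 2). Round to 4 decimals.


Step 1: Evaluate f(x).
f(-2.6732) = 1*(-2.6732)^2 - 1*(-2.6732) - 4 = 5.8192
Step 2: Evaluate g(x).
g(-2.6732) = 8*-2.6732 - 15 = -36.3856
Step 3: Compute Lagrangian.
L = 5.8192 + 2*-36.3856 = -66.952


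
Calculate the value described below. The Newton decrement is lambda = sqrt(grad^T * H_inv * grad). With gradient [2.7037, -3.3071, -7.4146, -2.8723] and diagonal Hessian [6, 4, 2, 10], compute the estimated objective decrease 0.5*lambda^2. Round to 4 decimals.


Step 1: H is diagonal, so H^(-1) * g = [0.4506, -0.8268, -3.7073, -0.2872].
Step 2: g^T H^(-1) g = sum_i g_i^2 / H_ii
  = (2.7037)^2/6 + (-3.3071)^2/4 + (-7.4146)^2/2 + (-2.8723)^2/10
  = 1.2183 + 2.7342 + 27.4881 + 0.825 = 32.2657
Step 3: Objective decrease = 0.5 * g^T H^(-1) g = 16.1329


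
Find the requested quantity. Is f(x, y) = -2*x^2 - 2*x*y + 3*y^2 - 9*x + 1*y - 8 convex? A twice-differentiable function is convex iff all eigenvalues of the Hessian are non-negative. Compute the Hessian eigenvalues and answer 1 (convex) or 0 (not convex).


The Hessian of f(x,y) = -2*x^2 - 2*x*y + 3*y^2 - 9*x + 1*y - 8 is:
H = [[-4, -2], [-2, 6]]
Trace = -4 + 6 = 2
Determinant = -4*6 - (-2)^2 = -28
Discriminant = (2)^2 - 4*-28 = 116.0
Eigenvalues: lambda_1 = -4.3852, lambda_2 = 6.3852
The function is not convex.

0


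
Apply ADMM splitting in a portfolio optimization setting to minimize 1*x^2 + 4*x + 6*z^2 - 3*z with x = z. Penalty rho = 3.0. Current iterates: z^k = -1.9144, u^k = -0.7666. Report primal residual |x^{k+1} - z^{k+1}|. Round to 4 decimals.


ADMM iteration with rho = 3.0, z^k = -1.9144, u^k = -0.7666
Step 1: x-update.
Minimize 1*x^2 + 4*x + (3.0/2)*(x + 1.9144 - 0.7666)^2
FOC: (2*1 + 3.0)*x = -4 + 3.0*(-1.9144 + 0.7666)
x^{k+1} = -1.4887
Step 2: z-update.
Minimize 6*z^2 - 3*z + (3.0/2)*(-1.4887 - z - 0.7666)^2
FOC: (2*6 + 3.0)*z = 3 + 3.0*(-1.4887 - 0.7666)
z^{k+1} = -0.2511
Step 3: u-update.
u^{k+1} = -0.7666 - 1.4887 + 0.2511 = -2.0042
Step 4: Primal residual = |-1.4887 + 0.2511| = 1.2376


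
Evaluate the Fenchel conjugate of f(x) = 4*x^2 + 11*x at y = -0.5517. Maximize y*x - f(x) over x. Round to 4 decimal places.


f*(y) = sup_x {y*x - a*x^2 - b*x} = sup_x {(y-b)*x - a*x^2}
FOC: (y - b) - 2a*x = 0 => x* = (y - b)/(2a)
x* = (-0.5517 - 11)/(2*4) = -1.444
f*(-0.5517) = (y-b)^2/(4a) = (-0.5517 - 11)^2/(4*4)
= 133.4418/16 = 8.3401


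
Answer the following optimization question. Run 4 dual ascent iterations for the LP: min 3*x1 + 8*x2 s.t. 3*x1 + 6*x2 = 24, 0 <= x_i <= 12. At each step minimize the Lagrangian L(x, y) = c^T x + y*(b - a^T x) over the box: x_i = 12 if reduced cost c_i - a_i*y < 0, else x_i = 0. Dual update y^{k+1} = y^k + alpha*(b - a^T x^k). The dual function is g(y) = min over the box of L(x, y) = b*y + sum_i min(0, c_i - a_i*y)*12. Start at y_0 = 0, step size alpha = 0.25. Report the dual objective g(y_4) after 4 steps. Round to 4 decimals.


Dual ascent for LP: min 3*x1 + 8*x2, 3*x1 + 6*x2 = 24, 0 <= x_i <= 12
Step 1: y^k = 0.0, reduced costs: (3.0, 8.0)
  x^k = (0.0, 0.0), subgradient = b - a^T x = 24.0
  y^{k+1} = 0.0 + 0.25*24.0 = 6.0
Step 2: y^k = 6.0, reduced costs: (-15.0, -28.0)
  x^k = (12.0, 12.0), subgradient = b - a^T x = -84.0
  y^{k+1} = 6.0 + 0.25*-84.0 = -15.0
Step 3: y^k = -15.0, reduced costs: (48.0, 98.0)
  x^k = (0.0, 0.0), subgradient = b - a^T x = 24.0
  y^{k+1} = -15.0 + 0.25*24.0 = -9.0
Step 4: y^k = -9.0, reduced costs: (30.0, 62.0)
  x^k = (0.0, 0.0), subgradient = b - a^T x = 24.0
  y^{k+1} = -9.0 + 0.25*24.0 = -3.0
Dual objective at y_4 = -3.0: reduced costs (12.0, 26.0), box minimizer x = (0.0, 0.0)
g(y_4) = b*y + (c1 - a1*y)*x1 + (c2 - a2*y)*x2 = 24*(-3.0) + 12.0*0.0 + 26.0*0.0 = -72.0 + 0.0 + 0.0 = -72.0


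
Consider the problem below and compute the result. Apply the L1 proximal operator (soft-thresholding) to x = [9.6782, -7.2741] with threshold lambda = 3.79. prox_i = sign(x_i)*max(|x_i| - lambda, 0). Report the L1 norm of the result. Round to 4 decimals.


Soft-thresholding with lambda = 3.79:
prox(9.6782) = sign(9.6782)*max(|9.6782| - 3.79, 0) = 5.8882
prox(-7.2741) = sign(-7.2741)*max(|-7.2741| - 3.79, 0) = -3.4841
prox(x) = [5.8882, -3.4841]
||prox(x)||_1 = 5.8882 + 3.4841 = 9.3723


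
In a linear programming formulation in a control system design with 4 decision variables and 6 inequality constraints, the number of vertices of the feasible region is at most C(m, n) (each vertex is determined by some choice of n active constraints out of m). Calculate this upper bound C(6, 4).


Each vertex corresponds to some choice of n active constraints out of m, so the number of vertices is at most C(m, n) = m! / (n!(m-n)!).
m = 6, n = 4
Numerator: 6 * 5 * 4 * 3
Denominator: 4! = 24
C(6, 4) = 15


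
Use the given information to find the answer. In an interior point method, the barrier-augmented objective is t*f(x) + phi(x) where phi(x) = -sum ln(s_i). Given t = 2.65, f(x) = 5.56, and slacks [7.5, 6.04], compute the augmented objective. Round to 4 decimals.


Step 1: Compute log-barrier.
ln values: [2.0149, 1.7984]
phi = -(2.0149 + 1.7984) = -3.8133
Step 2: Compute augmented objective.
t*f(x) = 2.65*5.56 = 14.734
Total = 14.734 - 3.8133 = 10.9207


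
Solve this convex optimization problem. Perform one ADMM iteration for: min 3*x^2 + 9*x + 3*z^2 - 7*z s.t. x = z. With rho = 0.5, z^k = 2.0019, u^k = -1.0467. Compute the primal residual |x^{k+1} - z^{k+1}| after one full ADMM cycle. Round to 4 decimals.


ADMM iteration with rho = 0.5, z^k = 2.0019, u^k = -1.0467
Step 1: x-update.
Minimize 3*x^2 + 9*x + (0.5/2)*(x - 2.0019 - 1.0467)^2
FOC: (2*3 + 0.5)*x = -9 + 0.5*(2.0019 + 1.0467)
x^{k+1} = -1.1501
Step 2: z-update.
Minimize 3*z^2 - 7*z + (0.5/2)*(-1.1501 - z - 1.0467)^2
FOC: (2*3 + 0.5)*z = 7 + 0.5*(-1.1501 - 1.0467)
z^{k+1} = 0.9079
Step 3: u-update.
u^{k+1} = -1.0467 - 1.1501 - 0.9079 = -3.1047
Step 4: Primal residual = |-1.1501 - 0.9079| = 2.058


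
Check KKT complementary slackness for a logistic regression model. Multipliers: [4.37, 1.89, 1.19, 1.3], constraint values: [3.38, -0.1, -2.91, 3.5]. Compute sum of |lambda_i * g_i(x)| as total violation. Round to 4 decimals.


KKT complementary slackness check:
lambda_1 * g_1 = 4.37 * 3.38 = 14.7706
lambda_2 * g_2 = 1.89 * -0.1 = -0.189
lambda_3 * g_3 = 1.19 * -2.91 = -3.4629
lambda_4 * g_4 = 1.3 * 3.5 = 4.55
Total violation = 14.7706 + 0.189 + 3.4629 + 4.55 = 22.9725


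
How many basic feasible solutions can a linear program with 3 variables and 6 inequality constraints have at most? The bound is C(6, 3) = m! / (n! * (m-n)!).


Each vertex corresponds to some choice of n active constraints out of m, so the number of vertices is at most C(m, n) = m! / (n!(m-n)!).
m = 6, n = 3
Numerator: 6 * 5 * 4
Denominator: 3! = 6
C(6, 3) = 20


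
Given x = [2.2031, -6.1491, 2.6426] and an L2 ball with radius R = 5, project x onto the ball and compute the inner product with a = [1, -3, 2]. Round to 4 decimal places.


Step 1: Compute ||x|| (intermediates to 6 decimals).
||x|| = sqrt(2.2031^2 + (-6.1491)^2 + 2.6426^2) = 7.046163
Step 2: Project.
Since ||x|| > R, scale = R/||x|| = 5/7.046163 = 0.709606, proj(x) = scale * x
proj(x) = [1.563333, -4.363438, 1.875205]
Step 3: Dot product.
a^T * proj(x) = 1*1.563333 - 3*(-4.363438) + 2*1.875205 = 18.4041


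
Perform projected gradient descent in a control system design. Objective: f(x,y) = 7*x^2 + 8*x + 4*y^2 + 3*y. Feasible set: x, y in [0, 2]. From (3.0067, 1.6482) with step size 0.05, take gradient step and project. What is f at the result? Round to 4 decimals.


Step 1: Compute gradient at (3.0067, 1.6482).
grad_x = 2*7*3.0067 + 8 = 50.0938
grad_y = 2*4*1.6482 + 3 = 16.1856
Step 2: Gradient step.
x_raw = 3.0067 - 0.05*50.0938 = 0.502
y_raw = 1.6482 - 0.05*16.1856 = 0.8389
Step 3: Project onto [0, 2].
x_proj = clip(0.502) = 0.502
y_proj = clip(0.8389) = 0.8389
Step 4: Evaluate f.
f(0.502, 0.8389) = 11.1121


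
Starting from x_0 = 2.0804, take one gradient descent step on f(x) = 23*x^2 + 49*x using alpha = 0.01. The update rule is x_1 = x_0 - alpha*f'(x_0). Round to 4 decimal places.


We compute the gradient at x_0 and apply the update.
f'(x) = 46*x + 49
f'(2.0804) = 46*2.0804 + 49 = 144.6984
x_1 = 2.0804 - 0.01*144.6984 = 0.6334


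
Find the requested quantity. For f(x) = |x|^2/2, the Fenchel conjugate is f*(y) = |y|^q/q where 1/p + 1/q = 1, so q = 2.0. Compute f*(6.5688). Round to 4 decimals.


The conjugate exponent q satisfies 1/p + 1/q = 1.
p = 2, so q = 2/(2 - 1) = 2.0
|y|^q = 6.5688^2.0 = 43.1491
f*(6.5688) = 43.1491 / 2.0 = 21.5746


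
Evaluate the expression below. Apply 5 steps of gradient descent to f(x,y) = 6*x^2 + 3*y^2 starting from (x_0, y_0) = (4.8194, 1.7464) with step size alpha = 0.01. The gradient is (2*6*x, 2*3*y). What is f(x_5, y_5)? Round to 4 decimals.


Gradient descent on f(x,y) = 6*x^2 + 3*y^2.
Starting point: (4.8194, 1.7464), alpha = 0.01
Step 1: grad_x = 2*6*4.8194 = 57.8328, grad_y = 2*3*1.7464 = 10.4784
  x_1 = 4.8194 - 0.01*57.8328 = 4.2411
  y_1 = 1.7464 - 0.01*10.4784 = 1.6416
Step 2: grad_x = 2*6*4.2411 = 50.8929, grad_y = 2*3*1.6416 = 9.8497
  x_2 = 4.2411 - 0.01*50.8929 = 3.7321
  y_2 = 1.6416 - 0.01*9.8497 = 1.5431
Step 3: grad_x = 2*6*3.7321 = 44.7857, grad_y = 2*3*1.5431 = 9.2587
  x_3 = 3.7321 - 0.01*44.7857 = 3.2843
  y_3 = 1.5431 - 0.01*9.2587 = 1.4505
Step 4: grad_x = 2*6*3.2843 = 39.4114, grad_y = 2*3*1.4505 = 8.7032
  x_4 = 3.2843 - 0.01*39.4114 = 2.8902
  y_4 = 1.4505 - 0.01*8.7032 = 1.3635
Step 5: grad_x = 2*6*2.8902 = 34.6821, grad_y = 2*3*1.3635 = 8.181
  x_5 = 2.8902 - 0.01*34.6821 = 2.5434
  y_5 = 1.3635 - 0.01*8.181 = 1.2817
f(2.5434, 1.2817) = 6*2.5434^2 + 3*1.2817^2 = 43.74


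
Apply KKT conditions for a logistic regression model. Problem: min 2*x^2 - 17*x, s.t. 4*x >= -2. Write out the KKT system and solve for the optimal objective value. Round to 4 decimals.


Step 1: Try lambda = 0 (constraint inactive).
Stationarity: 2*2*x - 17 = 0
x* = 17/(2*2) = 4.25
Check constraint: 4*4.25 = 17.0 >= -2 -- satisfied.
Step 2: Compute optimal value.
f(x*) = 2*4.25^2 - 17*4.25 = -36.125


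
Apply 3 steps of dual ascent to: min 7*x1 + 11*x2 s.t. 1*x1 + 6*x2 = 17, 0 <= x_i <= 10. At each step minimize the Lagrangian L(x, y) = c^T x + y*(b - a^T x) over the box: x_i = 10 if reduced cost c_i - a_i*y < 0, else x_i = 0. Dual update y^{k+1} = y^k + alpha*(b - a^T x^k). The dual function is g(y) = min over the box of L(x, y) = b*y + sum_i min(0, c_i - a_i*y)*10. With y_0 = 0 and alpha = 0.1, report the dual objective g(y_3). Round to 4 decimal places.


Dual ascent for LP: min 7*x1 + 11*x2, 1*x1 + 6*x2 = 17, 0 <= x_i <= 10
Step 1: y^k = 0.0, reduced costs: (7.0, 11.0)
  x^k = (0.0, 0.0), subgradient = b - a^T x = 17.0
  y^{k+1} = 0.0 + 0.1*17.0 = 1.7
Step 2: y^k = 1.7, reduced costs: (5.3, 0.8)
  x^k = (0.0, 0.0), subgradient = b - a^T x = 17.0
  y^{k+1} = 1.7 + 0.1*17.0 = 3.4
Step 3: y^k = 3.4, reduced costs: (3.6, -9.4)
  x^k = (0.0, 10.0), subgradient = b - a^T x = -43.0
  y^{k+1} = 3.4 + 0.1*-43.0 = -0.9
Dual objective at y_3 = -0.9: reduced costs (7.9, 16.4), box minimizer x = (0.0, 0.0)
g(y_3) = b*y + (c1 - a1*y)*x1 + (c2 - a2*y)*x2 = 17*(-0.9) + 7.9*0.0 + 16.4*0.0 = -15.3 + 0.0 + 0.0 = -15.3


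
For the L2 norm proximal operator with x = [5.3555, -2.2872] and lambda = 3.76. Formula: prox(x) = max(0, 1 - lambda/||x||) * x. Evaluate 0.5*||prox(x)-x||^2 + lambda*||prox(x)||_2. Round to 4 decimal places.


Step 1: Compute ||x||.
||x|| = 5.8235
Step 2: Compute scaling factor.
scale = max(0, 1 - 3.76/5.8235) = 0.3543
Step 3: prox(x) = [1.8976, -0.8104]
||prox(x)|| = 2.0635
Step 4: Proximal objective.
0.5*||prox-x||^2 = 7.0688
lambda*||prox|| = 7.7588
Total = 14.8274


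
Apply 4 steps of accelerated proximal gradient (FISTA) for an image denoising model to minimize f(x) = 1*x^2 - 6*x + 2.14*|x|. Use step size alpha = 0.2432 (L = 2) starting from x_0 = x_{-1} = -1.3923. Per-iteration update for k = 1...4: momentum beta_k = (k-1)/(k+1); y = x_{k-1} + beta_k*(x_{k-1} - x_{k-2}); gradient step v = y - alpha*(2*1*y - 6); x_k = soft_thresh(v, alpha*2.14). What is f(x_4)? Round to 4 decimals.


FISTA on f(x) = 1*x^2 - 6*x + 2.14*|x|
L = 2, alpha = 0.2432
Iteration 1: beta = 0.0, y = -1.3923 + 0.0*(-1.3923 + 1.3923) = -1.3923
  grad(y) = -8.7846, v = y - alpha*grad = 0.7441
  prox(v) = soft_thresh(0.7441, 0.5204) = 0.2237
Iteration 2: beta = 0.3333, y = 0.2237 + 0.3333*(0.2237 + 1.3923) = 0.7623
  grad(y) = -4.4754, v = y - alpha*grad = 1.8507
  prox(v) = soft_thresh(1.8507, 0.5204) = 1.3303
Iteration 3: beta = 0.5, y = 1.3303 + 0.5*(1.3303 - 0.2237) = 1.8836
  grad(y) = -2.2328, v = y - alpha*grad = 2.4266
  prox(v) = soft_thresh(2.4266, 0.5204) = 1.9062
Iteration 4: beta = 0.6, y = 1.9062 + 0.6*(1.9062 - 1.3303) = 2.2517
  grad(y) = -1.4966, v = y - alpha*grad = 2.6157
  prox(v) = soft_thresh(2.6157, 0.5204) = 2.0952
f(x_4) = 1*2.0952^2 - 6*2.0952 + 2.14*|2.0952| = -3.6976


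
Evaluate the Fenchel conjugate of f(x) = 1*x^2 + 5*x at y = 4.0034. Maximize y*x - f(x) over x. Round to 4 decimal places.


f*(y) = sup_x {y*x - a*x^2 - b*x} = sup_x {(y-b)*x - a*x^2}
FOC: (y - b) - 2a*x = 0 => x* = (y - b)/(2a)
x* = (4.0034 - 5)/(2*1) = -0.4983
f*(4.0034) = (y-b)^2/(4a) = (4.0034 - 5)^2/(4*1)
= 0.9932/4 = 0.2483


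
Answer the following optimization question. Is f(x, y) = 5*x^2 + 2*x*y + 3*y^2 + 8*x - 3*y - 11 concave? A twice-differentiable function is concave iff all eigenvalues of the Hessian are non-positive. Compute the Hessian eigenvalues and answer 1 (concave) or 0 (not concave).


The Hessian of f(x,y) = 5*x^2 + 2*x*y + 3*y^2 + 8*x - 3*y - 11 is:
H = [[10, 2], [2, 6]]
Trace = 10 + 6 = 16
Determinant = 10*6 - (2)^2 = 56
Discriminant = (16)^2 - 4*56 = 32.0
Eigenvalues: lambda_1 = 5.1716, lambda_2 = 10.8284
The function is not concave.

0


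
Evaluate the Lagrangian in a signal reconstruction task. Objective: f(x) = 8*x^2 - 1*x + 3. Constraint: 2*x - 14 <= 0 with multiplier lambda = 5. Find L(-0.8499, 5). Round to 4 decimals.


Step 1: Evaluate f(x).
f(-0.8499) = 8*(-0.8499)^2 - 1*(-0.8499) + 3 = 9.6285
Step 2: Evaluate g(x).
g(-0.8499) = 2*-0.8499 - 14 = -15.6998
Step 3: Compute Lagrangian.
L = 9.6285 + 5*-15.6998 = -68.8705


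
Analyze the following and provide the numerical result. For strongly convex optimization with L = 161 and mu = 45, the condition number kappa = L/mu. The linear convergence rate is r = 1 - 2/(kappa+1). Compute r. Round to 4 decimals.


Step 1: Compute the condition number.
kappa = L/mu = 161/45 = 3.5778
Step 2: Compute the convergence rate.
r = 1 - 2/(kappa + 1) = 1 - 2*mu/(L + mu) = (L - mu)/(L + mu) = 116/206 = 0.5631


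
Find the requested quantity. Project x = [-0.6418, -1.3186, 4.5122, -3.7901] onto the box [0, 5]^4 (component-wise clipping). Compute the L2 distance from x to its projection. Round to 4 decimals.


Project each component onto [0, 5].
clip(-0.6418) = 0.0, clip(-1.3186) = 0.0, clip(4.5122) = 4.5122, clip(-3.7901) = 0.0
Projection = [0.0, 0.0, 4.5122, 0.0]
Squared diffs: [0.4119, 1.7387, 0.0, 14.3649]
Distance = sqrt(16.5155) = 4.0639


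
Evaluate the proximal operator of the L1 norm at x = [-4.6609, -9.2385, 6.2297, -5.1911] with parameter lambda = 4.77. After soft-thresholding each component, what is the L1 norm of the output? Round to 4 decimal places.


Soft-thresholding with lambda = 4.77:
prox(-4.6609) = sign(-4.6609)*max(|-4.6609| - 4.77, 0) = 0.0
prox(-9.2385) = sign(-9.2385)*max(|-9.2385| - 4.77, 0) = -4.4685
prox(6.2297) = sign(6.2297)*max(|6.2297| - 4.77, 0) = 1.4597
prox(-5.1911) = sign(-5.1911)*max(|-5.1911| - 4.77, 0) = -0.4211
prox(x) = [0.0, -4.4685, 1.4597, -0.4211]
||prox(x)||_1 = 0.0 + 4.4685 + 1.4597 + 0.4211 = 6.3493


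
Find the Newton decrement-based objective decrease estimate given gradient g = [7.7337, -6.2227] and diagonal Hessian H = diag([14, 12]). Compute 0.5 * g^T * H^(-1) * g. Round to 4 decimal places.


Step 1: H is diagonal, so H^(-1) * g = [0.5524, -0.5186].
Step 2: g^T H^(-1) g = sum_i g_i^2 / H_ii
  = (7.7337)^2/14 + (-6.2227)^2/12
  = 4.2722 + 3.2268 = 7.499
Step 3: Objective decrease = 0.5 * g^T H^(-1) g = 3.7495


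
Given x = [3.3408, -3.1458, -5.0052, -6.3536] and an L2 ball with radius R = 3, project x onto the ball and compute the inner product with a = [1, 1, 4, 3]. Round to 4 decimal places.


Step 1: Compute ||x|| (intermediates to 6 decimals).
||x|| = sqrt(3.3408^2 + (-3.1458)^2 + (-5.0052)^2 + (-6.3536)^2) = 9.299315
Step 2: Project.
Since ||x|| > R, scale = R/||x|| = 3/9.299315 = 0.322604, proj(x) = scale * x
proj(x) = [1.077755, -1.014848, -1.614698, -2.049697]
Step 3: Dot product.
a^T * proj(x) = 1*1.077755 + 1*(-1.014848) + 4*(-1.614698) + 3*(-2.049697) = -12.545


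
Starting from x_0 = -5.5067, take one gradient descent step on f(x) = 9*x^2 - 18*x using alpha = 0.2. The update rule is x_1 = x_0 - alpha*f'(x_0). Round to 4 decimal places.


We compute the gradient at x_0 and apply the update.
f'(x) = 18*x - 18
f'(-5.5067) = 18*-5.5067 - 18 = -117.1206
x_1 = -5.5067 - 0.2*-117.1206 = 17.9174


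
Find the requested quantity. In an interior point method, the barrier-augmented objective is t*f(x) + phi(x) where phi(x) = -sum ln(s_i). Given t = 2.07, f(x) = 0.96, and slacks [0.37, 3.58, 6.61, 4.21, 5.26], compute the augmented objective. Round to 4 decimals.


Step 1: Compute log-barrier.
ln values: [-0.9943, 1.2754, 1.8886, 1.4375, 1.6601]
phi = -(-0.9943 + 1.2754 + 1.8886 + 1.4375 + 1.6601) = -5.2673
Step 2: Compute augmented objective.
t*f(x) = 2.07*0.96 = 1.9872
Total = 1.9872 - 5.2673 = -3.2801


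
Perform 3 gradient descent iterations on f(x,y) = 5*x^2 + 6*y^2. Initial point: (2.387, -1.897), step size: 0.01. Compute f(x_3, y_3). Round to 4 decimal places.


Gradient descent on f(x,y) = 5*x^2 + 6*y^2.
Starting point: (2.387, -1.897), alpha = 0.01
Step 1: grad_x = 2*5*2.387 = 23.87, grad_y = 2*6*-1.897 = -22.764
  x_1 = 2.387 - 0.01*23.87 = 2.1483
  y_1 = -1.897 - 0.01*-22.764 = -1.6694
Step 2: grad_x = 2*5*2.1483 = 21.483, grad_y = 2*6*-1.6694 = -20.0323
  x_2 = 2.1483 - 0.01*21.483 = 1.9335
  y_2 = -1.6694 - 0.01*-20.0323 = -1.469
Step 3: grad_x = 2*5*1.9335 = 19.3347, grad_y = 2*6*-1.469 = -17.6284
  x_3 = 1.9335 - 0.01*19.3347 = 1.7401
  y_3 = -1.469 - 0.01*-17.6284 = -1.2928
f(1.7401, -1.2928) = 5*1.7401^2 + 6*(-1.2928)^2 = 25.1674


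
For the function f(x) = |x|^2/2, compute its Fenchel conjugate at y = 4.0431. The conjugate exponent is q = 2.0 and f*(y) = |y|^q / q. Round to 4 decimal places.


The conjugate exponent q satisfies 1/p + 1/q = 1.
p = 2, so q = 2/(2 - 1) = 2.0
|y|^q = 4.0431^2.0 = 16.3467
f*(4.0431) = 16.3467 / 2.0 = 8.1733


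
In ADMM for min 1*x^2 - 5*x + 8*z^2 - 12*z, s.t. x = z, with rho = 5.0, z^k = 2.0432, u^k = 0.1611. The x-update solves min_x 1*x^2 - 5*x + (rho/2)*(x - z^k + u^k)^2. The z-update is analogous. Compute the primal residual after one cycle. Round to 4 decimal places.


ADMM iteration with rho = 5.0, z^k = 2.0432, u^k = 0.1611
Step 1: x-update.
Minimize 1*x^2 - 5*x + (5.0/2)*(x - 2.0432 + 0.1611)^2
FOC: (2*1 + 5.0)*x = 5 + 5.0*(2.0432 - 0.1611)
x^{k+1} = 2.0586
Step 2: z-update.
Minimize 8*z^2 - 12*z + (5.0/2)*(2.0586 - z + 0.1611)^2
FOC: (2*8 + 5.0)*z = 12 + 5.0*(2.0586 + 0.1611)
z^{k+1} = 1.0999
Step 3: u-update.
u^{k+1} = 0.1611 + 2.0586 - 1.0999 = 1.1198
Step 4: Primal residual = |2.0586 - 1.0999| = 0.9587


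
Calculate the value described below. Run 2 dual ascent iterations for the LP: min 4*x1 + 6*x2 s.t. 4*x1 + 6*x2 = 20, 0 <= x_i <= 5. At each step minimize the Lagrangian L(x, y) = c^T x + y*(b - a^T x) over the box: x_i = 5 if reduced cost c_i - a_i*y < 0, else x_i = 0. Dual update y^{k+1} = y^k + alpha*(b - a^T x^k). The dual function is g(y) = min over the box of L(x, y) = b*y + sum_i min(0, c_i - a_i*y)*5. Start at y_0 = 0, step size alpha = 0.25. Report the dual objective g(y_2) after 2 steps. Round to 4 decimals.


Dual ascent for LP: min 4*x1 + 6*x2, 4*x1 + 6*x2 = 20, 0 <= x_i <= 5
Step 1: y^k = 0.0, reduced costs: (4.0, 6.0)
  x^k = (0.0, 0.0), subgradient = b - a^T x = 20.0
  y^{k+1} = 0.0 + 0.25*20.0 = 5.0
Step 2: y^k = 5.0, reduced costs: (-16.0, -24.0)
  x^k = (5.0, 5.0), subgradient = b - a^T x = -30.0
  y^{k+1} = 5.0 + 0.25*-30.0 = -2.5
Dual objective at y_2 = -2.5: reduced costs (14.0, 21.0), box minimizer x = (0.0, 0.0)
g(y_2) = b*y + (c1 - a1*y)*x1 + (c2 - a2*y)*x2 = 20*(-2.5) + 14.0*0.0 + 21.0*0.0 = -50.0 + 0.0 + 0.0 = -50.0


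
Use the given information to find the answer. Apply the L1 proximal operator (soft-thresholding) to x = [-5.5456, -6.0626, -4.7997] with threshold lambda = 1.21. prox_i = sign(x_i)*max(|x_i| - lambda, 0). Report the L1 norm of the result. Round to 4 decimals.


Soft-thresholding with lambda = 1.21:
prox(-5.5456) = sign(-5.5456)*max(|-5.5456| - 1.21, 0) = -4.3356
prox(-6.0626) = sign(-6.0626)*max(|-6.0626| - 1.21, 0) = -4.8526
prox(-4.7997) = sign(-4.7997)*max(|-4.7997| - 1.21, 0) = -3.5897
prox(x) = [-4.3356, -4.8526, -3.5897]
||prox(x)||_1 = 4.3356 + 4.8526 + 3.5897 = 12.7779


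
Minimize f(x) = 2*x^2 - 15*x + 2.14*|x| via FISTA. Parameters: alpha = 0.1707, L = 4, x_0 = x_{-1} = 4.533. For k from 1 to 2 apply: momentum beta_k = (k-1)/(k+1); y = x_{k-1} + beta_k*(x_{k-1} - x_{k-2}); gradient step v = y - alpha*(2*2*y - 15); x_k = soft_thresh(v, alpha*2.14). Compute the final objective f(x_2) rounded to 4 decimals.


FISTA on f(x) = 2*x^2 - 15*x + 2.14*|x|
L = 4, alpha = 0.1707
Iteration 1: beta = 0.0, y = 4.533 + 0.0*(4.533 - 4.533) = 4.533
  grad(y) = 3.132, v = y - alpha*grad = 3.9984
  prox(v) = soft_thresh(3.9984, 0.3653) = 3.6331
Iteration 2: beta = 0.3333, y = 3.6331 + 0.3333*(3.6331 - 4.533) = 3.3331
  grad(y) = -1.6676, v = y - alpha*grad = 3.6178
  prox(v) = soft_thresh(3.6178, 0.3653) = 3.2525
f(x_2) = 2*3.2525^2 - 15*3.2525 + 2.14*|3.2525| = -20.6696


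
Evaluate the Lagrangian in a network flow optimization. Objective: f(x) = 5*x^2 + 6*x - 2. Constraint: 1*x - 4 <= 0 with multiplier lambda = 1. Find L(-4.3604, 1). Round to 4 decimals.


Step 1: Evaluate f(x).
f(-4.3604) = 5*(-4.3604)^2 + 6*(-4.3604) - 2 = 66.903
Step 2: Evaluate g(x).
g(-4.3604) = 1*-4.3604 - 4 = -8.3604
Step 3: Compute Lagrangian.
L = 66.903 + 1*-8.3604 = 58.5426


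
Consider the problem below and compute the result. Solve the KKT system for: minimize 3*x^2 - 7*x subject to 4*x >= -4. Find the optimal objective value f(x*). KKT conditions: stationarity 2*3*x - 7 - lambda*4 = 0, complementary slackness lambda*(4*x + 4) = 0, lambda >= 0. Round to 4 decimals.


Step 1: Try lambda = 0 (constraint inactive).
Stationarity: 2*3*x - 7 = 0
x* = 7/(2*3) = 7/6 = 1.1667 (rounded; the exact value 7/6 is used below)
Check constraint: 4*1.1667 = 4.6668 >= -4 -- satisfied.
Step 2: Compute optimal value.
f(x*) = 3*(7/6)^2 - 7*(7/6) = -4.0833


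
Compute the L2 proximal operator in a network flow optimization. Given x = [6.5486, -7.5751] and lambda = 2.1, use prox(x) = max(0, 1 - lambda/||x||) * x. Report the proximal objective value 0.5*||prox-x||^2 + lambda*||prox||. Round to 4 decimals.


Step 1: Compute ||x||.
||x|| = 10.0133
Step 2: Compute scaling factor.
scale = max(0, 1 - 2.1/10.0133) = 0.7903
Step 3: prox(x) = [5.1752, -5.9864]
||prox(x)|| = 7.9133
Step 4: Proximal objective.
0.5*||prox-x||^2 = 2.205
lambda*||prox|| = 16.6179
Total = 18.8229


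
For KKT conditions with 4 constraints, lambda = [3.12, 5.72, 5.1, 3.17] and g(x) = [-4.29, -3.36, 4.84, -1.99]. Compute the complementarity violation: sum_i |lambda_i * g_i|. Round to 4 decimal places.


KKT complementary slackness check:
lambda_1 * g_1 = 3.12 * -4.29 = -13.3848
lambda_2 * g_2 = 5.72 * -3.36 = -19.2192
lambda_3 * g_3 = 5.1 * 4.84 = 24.684
lambda_4 * g_4 = 3.17 * -1.99 = -6.3083
Total violation = 13.3848 + 19.2192 + 24.684 + 6.3083 = 63.5963
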